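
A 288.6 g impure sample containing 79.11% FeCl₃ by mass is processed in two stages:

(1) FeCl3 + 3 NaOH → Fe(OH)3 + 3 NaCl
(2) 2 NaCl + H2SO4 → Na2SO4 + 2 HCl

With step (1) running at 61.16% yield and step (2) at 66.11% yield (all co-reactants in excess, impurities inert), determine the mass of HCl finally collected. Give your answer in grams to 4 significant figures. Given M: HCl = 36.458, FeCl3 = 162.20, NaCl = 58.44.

62.25 g

Pure FeCl3 = 288.6 × 0.7911 = 228.31 g.
n(FeCl3) = 228.31 / 162.20 = 1.4076 mol.
Step 1 (FeCl3:NaCl = 1:3): theoretical n(NaCl) = 4.2228 mol; at 61.16% yield, n(NaCl) = 2.5827 mol.
Step 2 (NaCl:HCl = 2:2): theoretical n(HCl) = 2.5827 mol, so theoretical mass = 2.5827 × 36.458 = 94.158 g.
At 66.11% yield, actual mass of HCl = 94.158 × 0.6611 = 62.248 g.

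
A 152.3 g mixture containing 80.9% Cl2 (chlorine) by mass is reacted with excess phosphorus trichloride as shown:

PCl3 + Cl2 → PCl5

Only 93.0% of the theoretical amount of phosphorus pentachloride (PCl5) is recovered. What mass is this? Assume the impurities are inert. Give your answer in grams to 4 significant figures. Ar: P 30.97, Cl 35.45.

336.5 g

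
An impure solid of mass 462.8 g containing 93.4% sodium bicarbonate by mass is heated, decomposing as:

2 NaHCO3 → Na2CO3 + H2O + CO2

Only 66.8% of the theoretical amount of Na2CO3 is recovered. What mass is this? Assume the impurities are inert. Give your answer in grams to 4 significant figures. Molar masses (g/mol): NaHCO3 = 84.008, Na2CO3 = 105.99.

Pure NaHCO3 available = 462.8 g × 0.934 = 432.26 g.
n(NaHCO3) = 432.26 g / 84.008 g/mol = 5.1454 mol.
From the equation the NaHCO3:Na2CO3 mole ratio is 2:1, so n(Na2CO3) = 5.1454 × 1/2 = 2.5727 mol.
Mass of Na2CO3 = 2.5727 mol × 105.99 g/mol = 272.68 g.
Actual mass collected = 272.68 g × 0.668 = 182.15 g.

182.2 g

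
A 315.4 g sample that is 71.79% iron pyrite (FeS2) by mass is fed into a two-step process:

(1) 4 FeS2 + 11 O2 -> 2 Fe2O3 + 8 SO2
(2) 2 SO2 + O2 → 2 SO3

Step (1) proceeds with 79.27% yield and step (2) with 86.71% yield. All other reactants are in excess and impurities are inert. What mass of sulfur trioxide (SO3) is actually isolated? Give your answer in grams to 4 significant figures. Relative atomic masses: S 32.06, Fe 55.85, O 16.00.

Pure FeS2 = 315.4 × 0.7179 = 226.43 g.
M(FeS2) = 55.85 + 2(32.06) = 119.97 g/mol.
M(SO3) = 32.06 + 3(16.00) = 80.06 g/mol.
n(FeS2) = 226.43 / 119.97 = 1.8874 mol.
Step 1 (FeS2:SO2 = 4:8): theoretical n(SO2) = 3.7747 mol; at 79.27% yield, n(SO2) = 2.9922 mol.
Step 2 (SO2:SO3 = 2:2): theoretical n(SO3) = 2.9922 mol, so theoretical mass = 2.9922 × 80.06 = 239.56 g.
At 86.71% yield, actual mass of SO3 = 239.56 × 0.8671 = 207.72 g.

207.7 g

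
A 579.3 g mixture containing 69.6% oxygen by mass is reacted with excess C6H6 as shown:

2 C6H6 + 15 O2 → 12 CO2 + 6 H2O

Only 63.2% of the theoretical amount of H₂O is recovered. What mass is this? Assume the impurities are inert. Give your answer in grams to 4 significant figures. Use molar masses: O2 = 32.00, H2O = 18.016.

57.38 g

Pure O2 available = 579.3 g × 0.696 = 403.19 g.
n(O2) = 403.19 g / 32.00 g/mol = 12.600 mol.
From the equation the O2:H2O mole ratio is 15:6, so n(H2O) = 12.600 × 6/15 = 5.0399 mol.
Mass of H2O = 5.0399 mol × 18.016 g/mol = 90.799 g.
Actual mass collected = 90.799 g × 0.632 = 57.385 g.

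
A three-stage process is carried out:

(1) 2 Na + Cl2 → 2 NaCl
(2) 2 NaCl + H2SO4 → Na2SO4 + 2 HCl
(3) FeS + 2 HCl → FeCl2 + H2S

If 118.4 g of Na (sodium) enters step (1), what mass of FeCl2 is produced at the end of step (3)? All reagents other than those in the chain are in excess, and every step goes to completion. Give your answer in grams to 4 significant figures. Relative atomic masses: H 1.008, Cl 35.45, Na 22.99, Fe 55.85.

M(Na) = 22.99 g/mol.
M(FeCl2) = 55.85 + 2(35.45) = 126.75 g/mol.
n(Na) = 118.4 / 22.99 = 5.1501 mol.
Reaction (1): Na→NaCl ratio 2:2 ⇒ n(NaCl) = 5.1501 mol.
Reaction (2): NaCl→HCl ratio 2:2 ⇒ n(HCl) = 5.1501 mol.
Reaction (3): HCl→FeCl2 ratio 2:1 ⇒ n(FeCl2) = 2.5750 mol.
Mass of FeCl2 = 2.5750 × 126.75 = 326.39 g.

326.4 g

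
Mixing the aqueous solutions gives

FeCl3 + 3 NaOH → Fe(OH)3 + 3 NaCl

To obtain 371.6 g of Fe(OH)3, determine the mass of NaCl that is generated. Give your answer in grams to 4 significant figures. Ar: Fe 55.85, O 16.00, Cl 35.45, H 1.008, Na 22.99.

609.6 g

M(Fe(OH)3) = 55.85 + 3(16.00) + 3(1.008) = 106.874 g/mol.
M(NaCl) = 22.99 + 35.45 = 58.44 g/mol.
n(Fe(OH)3) = 371.60 g / 106.874 g/mol = 3.4770 mol.
From the equation the Fe(OH)3:NaCl mole ratio is 1:3, so n(NaCl) = 3.4770 × 3/1 = 10.431 mol.
Mass of NaCl = 10.431 mol × 58.44 g/mol = 609.59 g.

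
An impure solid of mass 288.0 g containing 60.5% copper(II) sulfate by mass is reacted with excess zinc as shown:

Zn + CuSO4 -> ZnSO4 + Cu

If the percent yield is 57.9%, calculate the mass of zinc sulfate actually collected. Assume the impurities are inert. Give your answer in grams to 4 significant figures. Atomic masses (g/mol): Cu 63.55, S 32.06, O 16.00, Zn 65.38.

Pure CuSO4 available = 288.0 g × 0.605 = 174.24 g.
M(CuSO4) = 63.55 + 32.06 + 4(16.00) = 159.61 g/mol.
M(ZnSO4) = 65.38 + 32.06 + 4(16.00) = 161.44 g/mol.
n(CuSO4) = 174.24 g / 159.61 g/mol = 1.0917 mol.
From the equation the CuSO4:ZnSO4 mole ratio is 1:1, so n(ZnSO4) = 1.0917 × 1/1 = 1.0917 mol.
Mass of ZnSO4 = 1.0917 mol × 161.44 g/mol = 176.24 g.
Actual mass collected = 176.24 g × 0.579 = 102.04 g.

102.0 g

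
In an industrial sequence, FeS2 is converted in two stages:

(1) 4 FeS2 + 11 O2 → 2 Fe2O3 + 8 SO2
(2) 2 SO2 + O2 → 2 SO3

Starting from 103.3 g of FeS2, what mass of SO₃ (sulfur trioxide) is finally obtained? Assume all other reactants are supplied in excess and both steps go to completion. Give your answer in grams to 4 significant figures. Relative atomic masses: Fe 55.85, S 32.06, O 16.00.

137.9 g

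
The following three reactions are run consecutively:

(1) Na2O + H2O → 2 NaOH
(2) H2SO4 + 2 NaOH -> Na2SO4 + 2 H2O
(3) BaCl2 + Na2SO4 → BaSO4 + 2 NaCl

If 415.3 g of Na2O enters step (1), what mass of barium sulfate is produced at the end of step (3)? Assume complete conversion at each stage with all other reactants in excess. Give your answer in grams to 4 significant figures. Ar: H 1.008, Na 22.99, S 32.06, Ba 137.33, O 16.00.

M(Na2O) = 2(22.99) + 16.00 = 61.98 g/mol.
M(BaSO4) = 137.33 + 32.06 + 4(16.00) = 233.39 g/mol.
n(Na2O) = 415.3 / 61.98 = 6.7005 mol.
Reaction (1): Na2O→NaOH ratio 1:2 ⇒ n(NaOH) = 13.401 mol.
Reaction (2): NaOH→Na2SO4 ratio 2:1 ⇒ n(Na2SO4) = 6.7005 mol.
Reaction (3): Na2SO4→BaSO4 ratio 1:1 ⇒ n(BaSO4) = 6.7005 mol.
Mass of BaSO4 = 6.7005 × 233.39 = 1563.8 g.

1564 g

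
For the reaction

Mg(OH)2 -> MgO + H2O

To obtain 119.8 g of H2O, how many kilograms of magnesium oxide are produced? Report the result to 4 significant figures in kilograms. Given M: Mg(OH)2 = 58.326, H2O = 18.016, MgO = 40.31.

n(H2O) = 119.80 g / 18.016 g/mol = 6.6496 mol.
From the equation the H2O:MgO mole ratio is 1:1, so n(MgO) = 6.6496 × 1/1 = 6.6496 mol.
Mass of MgO = 6.6496 mol × 40.31 g/mol = 268.05 g.
Converting to kg: 268.05 g = 0.2680 kg.

0.2680 kg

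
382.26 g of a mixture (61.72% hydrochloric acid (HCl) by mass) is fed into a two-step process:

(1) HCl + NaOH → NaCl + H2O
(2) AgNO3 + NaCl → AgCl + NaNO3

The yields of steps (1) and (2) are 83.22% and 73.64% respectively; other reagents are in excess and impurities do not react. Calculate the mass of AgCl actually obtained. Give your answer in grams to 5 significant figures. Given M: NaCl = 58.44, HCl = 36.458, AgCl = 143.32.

Pure HCl = 382.26 × 0.6172 = 235.931 g.
n(HCl) = 235.931 / 36.458 = 6.47131 mol.
Step 1 (HCl:NaCl = 1:1): theoretical n(NaCl) = 6.47131 mol; at 83.22% yield, n(NaCl) = 5.38542 mol.
Step 2 (NaCl:AgCl = 1:1): theoretical n(AgCl) = 5.38542 mol, so theoretical mass = 5.38542 × 143.32 = 771.839 g.
At 73.64% yield, actual mass of AgCl = 771.839 × 0.7364 = 568.382 g.

568.38 g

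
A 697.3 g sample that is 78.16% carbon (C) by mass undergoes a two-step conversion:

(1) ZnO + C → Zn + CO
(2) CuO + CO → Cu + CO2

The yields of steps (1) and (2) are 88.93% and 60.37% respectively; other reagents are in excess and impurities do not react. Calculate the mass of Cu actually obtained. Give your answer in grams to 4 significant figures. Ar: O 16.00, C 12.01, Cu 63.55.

1548 g

Pure C = 697.3 × 0.7816 = 545.01 g.
M(C) = 12.01 g/mol.
M(Cu) = 63.55 g/mol.
n(C) = 545.01 / 12.01 = 45.380 mol.
Step 1 (C:CO = 1:1): theoretical n(CO) = 45.380 mol; at 88.93% yield, n(CO) = 40.356 mol.
Step 2 (CO:Cu = 1:1): theoretical n(Cu) = 40.356 mol, so theoretical mass = 40.356 × 63.55 = 2564.6 g.
At 60.37% yield, actual mass of Cu = 2564.6 × 0.6037 = 1548.3 g.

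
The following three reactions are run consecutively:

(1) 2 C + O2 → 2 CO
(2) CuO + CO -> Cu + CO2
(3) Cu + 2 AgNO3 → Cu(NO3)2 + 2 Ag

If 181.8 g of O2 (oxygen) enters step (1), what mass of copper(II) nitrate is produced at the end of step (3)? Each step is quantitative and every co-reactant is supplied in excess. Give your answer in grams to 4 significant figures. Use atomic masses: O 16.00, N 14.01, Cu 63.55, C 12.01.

M(O2) = 2(16.00) = 32.00 g/mol.
M(Cu(NO3)2) = 63.55 + 2(14.01) + 6(16.00) = 187.57 g/mol.
n(O2) = 181.8 / 32.00 = 5.6813 mol.
Reaction (1): O2→CO ratio 1:2 ⇒ n(CO) = 11.363 mol.
Reaction (2): CO→Cu ratio 1:1 ⇒ n(Cu) = 11.363 mol.
Reaction (3): Cu→Cu(NO3)2 ratio 1:1 ⇒ n(Cu(NO3)2) = 11.363 mol.
Mass of Cu(NO3)2 = 11.363 × 187.57 = 2131.3 g.

2131 g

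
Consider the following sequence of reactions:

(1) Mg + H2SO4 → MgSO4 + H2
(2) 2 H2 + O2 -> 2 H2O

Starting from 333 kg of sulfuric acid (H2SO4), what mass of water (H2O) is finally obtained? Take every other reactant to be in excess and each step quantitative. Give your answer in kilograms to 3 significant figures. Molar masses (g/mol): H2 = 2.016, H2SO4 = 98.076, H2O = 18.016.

333 kg = 333000 g.
n(H2SO4) = 333000 / 98.076 = 3395 mol.
Step 1 gives a 1:1 ratio of H2SO4 to H2, so n(H2) = 3395 mol.
In step 2 the H2:H2O ratio is 2:2, so n(H2O) = 3395 mol.
Mass of H2O = 3395 × 18.016 = 61170 g = 61.2 kg.

61.2 kg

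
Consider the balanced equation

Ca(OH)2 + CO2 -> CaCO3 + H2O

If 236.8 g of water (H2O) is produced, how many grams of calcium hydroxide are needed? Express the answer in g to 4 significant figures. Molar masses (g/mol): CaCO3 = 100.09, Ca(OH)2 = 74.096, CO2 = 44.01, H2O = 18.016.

973.9 g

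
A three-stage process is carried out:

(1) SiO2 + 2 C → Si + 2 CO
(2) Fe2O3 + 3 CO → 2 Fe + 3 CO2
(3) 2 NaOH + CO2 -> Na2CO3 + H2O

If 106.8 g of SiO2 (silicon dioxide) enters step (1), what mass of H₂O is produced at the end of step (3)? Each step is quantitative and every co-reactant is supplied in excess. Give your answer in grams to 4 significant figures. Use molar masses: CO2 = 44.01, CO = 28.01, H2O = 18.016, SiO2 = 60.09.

n(SiO2) = 106.8 / 60.09 = 1.7773 mol.
Reaction (1): SiO2→CO ratio 1:2 ⇒ n(CO) = 3.5547 mol.
Reaction (2): CO→CO2 ratio 3:3 ⇒ n(CO2) = 3.5547 mol.
Reaction (3): CO2→H2O ratio 1:1 ⇒ n(H2O) = 3.5547 mol.
Mass of H2O = 3.5547 × 18.016 = 64.041 g.

64.04 g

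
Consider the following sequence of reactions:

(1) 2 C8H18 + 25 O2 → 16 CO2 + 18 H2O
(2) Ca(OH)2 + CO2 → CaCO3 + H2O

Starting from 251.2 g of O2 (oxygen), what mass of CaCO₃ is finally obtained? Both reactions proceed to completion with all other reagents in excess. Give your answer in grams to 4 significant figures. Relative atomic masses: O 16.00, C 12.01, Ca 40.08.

502.9 g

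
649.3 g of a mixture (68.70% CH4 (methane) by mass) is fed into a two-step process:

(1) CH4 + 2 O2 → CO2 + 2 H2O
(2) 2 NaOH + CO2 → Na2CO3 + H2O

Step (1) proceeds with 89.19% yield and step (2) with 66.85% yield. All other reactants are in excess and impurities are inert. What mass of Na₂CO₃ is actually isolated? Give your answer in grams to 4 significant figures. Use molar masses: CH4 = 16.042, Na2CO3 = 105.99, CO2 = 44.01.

Pure CH4 = 649.3 × 0.6870 = 446.07 g.
n(CH4) = 446.07 / 16.042 = 27.806 mol.
Step 1 (CH4:CO2 = 1:1): theoretical n(CO2) = 27.806 mol; at 89.19% yield, n(CO2) = 24.800 mol.
Step 2 (CO2:Na2CO3 = 1:1): theoretical n(Na2CO3) = 24.800 mol, so theoretical mass = 24.800 × 105.99 = 2628.6 g.
At 66.85% yield, actual mass of Na2CO3 = 2628.6 × 0.6685 = 1757.2 g.

1757 g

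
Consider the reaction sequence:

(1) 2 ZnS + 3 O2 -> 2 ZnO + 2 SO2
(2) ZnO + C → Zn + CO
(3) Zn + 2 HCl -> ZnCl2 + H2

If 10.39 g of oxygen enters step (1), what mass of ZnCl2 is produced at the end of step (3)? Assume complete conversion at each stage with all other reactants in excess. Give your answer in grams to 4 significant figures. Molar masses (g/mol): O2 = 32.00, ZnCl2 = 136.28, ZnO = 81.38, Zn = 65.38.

n(O2) = 10.39 / 32.00 = 0.32469 mol.
Reaction (1): O2→ZnO ratio 3:2 ⇒ n(ZnO) = 0.21646 mol.
Reaction (2): ZnO→Zn ratio 1:1 ⇒ n(Zn) = 0.21646 mol.
Reaction (3): Zn→ZnCl2 ratio 1:1 ⇒ n(ZnCl2) = 0.21646 mol.
Mass of ZnCl2 = 0.21646 × 136.28 = 29.499 g.

29.50 g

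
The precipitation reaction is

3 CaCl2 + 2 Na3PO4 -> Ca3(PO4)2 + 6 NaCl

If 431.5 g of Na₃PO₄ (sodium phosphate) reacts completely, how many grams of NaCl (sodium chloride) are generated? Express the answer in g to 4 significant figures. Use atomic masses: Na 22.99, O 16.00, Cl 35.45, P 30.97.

M(Na3PO4) = 3(22.99) + 30.97 + 4(16.00) = 163.94 g/mol.
M(NaCl) = 22.99 + 35.45 = 58.44 g/mol.
n(Na3PO4) = 431.50 g / 163.94 g/mol = 2.6321 mol.
From the equation the Na3PO4:NaCl mole ratio is 2:6, so n(NaCl) = 2.6321 × 6/2 = 7.8962 mol.
Mass of NaCl = 7.8962 mol × 58.44 g/mol = 461.45 g.

461.5 g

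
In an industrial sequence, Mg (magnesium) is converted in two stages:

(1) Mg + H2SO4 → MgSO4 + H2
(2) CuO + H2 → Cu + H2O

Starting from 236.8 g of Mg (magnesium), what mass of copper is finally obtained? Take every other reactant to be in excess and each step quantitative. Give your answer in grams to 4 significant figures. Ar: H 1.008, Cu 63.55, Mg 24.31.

M(Mg) = 24.31 g/mol.
M(Cu) = 63.55 g/mol.
n(Mg) = 236.80 / 24.31 = 9.7408 mol.
Step 1 gives a 1:1 ratio of Mg to H2, so n(H2) = 9.7408 mol.
In step 2 the H2:Cu ratio is 1:1, so n(Cu) = 9.7408 mol.
Mass of Cu = 9.7408 × 63.55 = 619.03 g.

619.0 g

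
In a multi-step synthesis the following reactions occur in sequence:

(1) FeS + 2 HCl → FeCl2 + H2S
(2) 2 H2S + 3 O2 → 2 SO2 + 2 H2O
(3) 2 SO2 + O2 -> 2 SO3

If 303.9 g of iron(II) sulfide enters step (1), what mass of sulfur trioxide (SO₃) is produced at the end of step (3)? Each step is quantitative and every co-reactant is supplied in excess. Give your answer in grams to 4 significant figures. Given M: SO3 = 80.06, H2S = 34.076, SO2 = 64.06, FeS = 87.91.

n(FeS) = 303.9 / 87.91 = 3.4569 mol.
Reaction (1): FeS→H2S ratio 1:1 ⇒ n(H2S) = 3.4569 mol.
Reaction (2): H2S→SO2 ratio 2:2 ⇒ n(SO2) = 3.4569 mol.
Reaction (3): SO2→SO3 ratio 2:2 ⇒ n(SO3) = 3.4569 mol.
Mass of SO3 = 3.4569 × 80.06 = 276.76 g.

276.8 g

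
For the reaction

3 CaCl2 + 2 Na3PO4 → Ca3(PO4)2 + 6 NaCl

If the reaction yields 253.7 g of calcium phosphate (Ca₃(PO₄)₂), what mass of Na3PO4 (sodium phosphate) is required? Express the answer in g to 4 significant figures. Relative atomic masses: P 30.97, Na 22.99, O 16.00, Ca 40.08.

268.2 g

M(Ca3(PO4)2) = 3(40.08) + 2(30.97) + 8(16.00) = 310.18 g/mol.
M(Na3PO4) = 3(22.99) + 30.97 + 4(16.00) = 163.94 g/mol.
n(Ca3(PO4)2) = 253.70 g / 310.18 g/mol = 0.81791 mol.
From the equation the Ca3(PO4)2:Na3PO4 mole ratio is 1:2, so n(Na3PO4) = 0.81791 × 2/1 = 1.6358 mol.
Mass of Na3PO4 = 1.6358 mol × 163.94 g/mol = 268.18 g.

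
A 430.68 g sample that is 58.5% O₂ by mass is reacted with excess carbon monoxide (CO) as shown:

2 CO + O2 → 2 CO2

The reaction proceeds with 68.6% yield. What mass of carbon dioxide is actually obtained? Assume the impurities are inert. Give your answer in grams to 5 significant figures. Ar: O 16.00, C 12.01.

475.41 g

Pure O2 available = 430.68 g × 0.585 = 251.948 g.
M(O2) = 2(16.00) = 32.00 g/mol.
M(CO2) = 12.01 + 2(16.00) = 44.01 g/mol.
n(O2) = 251.948 g / 32.00 g/mol = 7.87337 mol.
From the equation the O2:CO2 mole ratio is 1:2, so n(CO2) = 7.87337 × 2/1 = 15.7467 mol.
Mass of CO2 = 15.7467 mol × 44.01 g/mol = 693.014 g.
Actual mass collected = 693.014 g × 0.686 = 475.408 g.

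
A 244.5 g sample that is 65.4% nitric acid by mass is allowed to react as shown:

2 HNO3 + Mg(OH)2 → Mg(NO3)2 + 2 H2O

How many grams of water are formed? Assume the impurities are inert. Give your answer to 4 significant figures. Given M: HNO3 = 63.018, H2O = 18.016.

45.71 g

Mass of pure HNO3 = 244.5 g × 0.654 = 159.90 g.
n(HNO3) = 159.90 g / 63.018 g/mol = 2.5374 mol.
From the equation the HNO3:H2O mole ratio is 2:2, so n(H2O) = 2.5374 × 2/2 = 2.5374 mol.
Mass of H2O = 2.5374 mol × 18.016 g/mol = 45.714 g.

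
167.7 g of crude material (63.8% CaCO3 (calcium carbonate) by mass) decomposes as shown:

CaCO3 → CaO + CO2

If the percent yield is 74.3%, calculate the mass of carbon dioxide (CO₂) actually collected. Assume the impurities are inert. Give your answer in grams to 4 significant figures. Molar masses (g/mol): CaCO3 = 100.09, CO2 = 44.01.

Pure CaCO3 available = 167.7 g × 0.638 = 106.99 g.
n(CaCO3) = 106.99 g / 100.09 g/mol = 1.0690 mol.
From the equation the CaCO3:CO2 mole ratio is 1:1, so n(CO2) = 1.0690 × 1/1 = 1.0690 mol.
Mass of CO2 = 1.0690 mol × 44.01 g/mol = 47.045 g.
Actual mass collected = 47.045 g × 0.743 = 34.955 g.

34.95 g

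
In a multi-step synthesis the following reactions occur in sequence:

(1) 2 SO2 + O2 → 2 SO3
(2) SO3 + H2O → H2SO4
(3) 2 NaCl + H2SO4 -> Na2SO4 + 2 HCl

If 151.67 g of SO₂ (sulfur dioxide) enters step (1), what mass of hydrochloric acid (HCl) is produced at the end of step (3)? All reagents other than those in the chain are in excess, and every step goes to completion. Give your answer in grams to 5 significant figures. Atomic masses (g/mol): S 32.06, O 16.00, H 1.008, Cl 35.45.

M(SO2) = 32.06 + 2(16.00) = 64.06 g/mol.
M(HCl) = 1.008 + 35.45 = 36.458 g/mol.
n(SO2) = 151.67 / 64.06 = 2.36762 mol.
Reaction (1): SO2→SO3 ratio 2:2 ⇒ n(SO3) = 2.36762 mol.
Reaction (2): SO3→H2SO4 ratio 1:1 ⇒ n(H2SO4) = 2.36762 mol.
Reaction (3): H2SO4→HCl ratio 1:2 ⇒ n(HCl) = 4.73525 mol.
Mass of HCl = 4.73525 × 36.458 = 172.638 g.

172.64 g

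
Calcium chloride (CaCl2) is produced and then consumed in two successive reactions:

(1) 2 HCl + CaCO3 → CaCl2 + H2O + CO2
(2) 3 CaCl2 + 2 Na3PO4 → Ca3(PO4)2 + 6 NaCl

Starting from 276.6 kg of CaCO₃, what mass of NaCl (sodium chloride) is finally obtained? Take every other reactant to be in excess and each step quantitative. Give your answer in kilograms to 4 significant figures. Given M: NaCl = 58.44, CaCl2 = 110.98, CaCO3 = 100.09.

276.6 kg = 276600 g.
n(CaCO3) = 276600 / 100.09 = 2763.5 mol.
Step 1 gives a 1:1 ratio of CaCO3 to CaCl2, so n(CaCl2) = 2763.5 mol.
In step 2 the CaCl2:NaCl ratio is 3:6, so n(NaCl) = 5527.0 mol.
Mass of NaCl = 5527.0 × 58.44 = 323000 g = 323.0 kg.

323.0 kg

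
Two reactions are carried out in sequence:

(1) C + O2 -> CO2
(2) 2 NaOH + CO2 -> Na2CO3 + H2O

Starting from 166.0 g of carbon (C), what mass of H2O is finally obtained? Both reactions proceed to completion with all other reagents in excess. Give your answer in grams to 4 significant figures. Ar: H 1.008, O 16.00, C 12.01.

M(C) = 12.01 g/mol.
M(H2O) = 2(1.008) + 16.00 = 18.016 g/mol.
n(C) = 166.00 / 12.01 = 13.822 mol.
Step 1 gives a 1:1 ratio of C to CO2, so n(CO2) = 13.822 mol.
In step 2 the CO2:H2O ratio is 1:1, so n(H2O) = 13.822 mol.
Mass of H2O = 13.822 × 18.016 = 249.01 g.

249.0 g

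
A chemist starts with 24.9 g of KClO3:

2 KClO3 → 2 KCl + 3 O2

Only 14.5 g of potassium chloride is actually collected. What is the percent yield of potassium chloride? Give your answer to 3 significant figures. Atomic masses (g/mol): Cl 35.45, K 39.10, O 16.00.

M(KClO3) = 39.10 + 35.45 + 3(16.00) = 122.55 g/mol.
M(KCl) = 39.10 + 35.45 = 74.55 g/mol.
n(KClO3) = 24.90 g / 122.55 g/mol = 0.2032 mol.
From the equation the KClO3:KCl mole ratio is 2:2, so n(KCl) = 0.2032 × 2/2 = 0.2032 mol.
Mass of KCl = 0.2032 mol × 74.55 g/mol = 15.15 g.
This is the theoretical yield. Percent yield = 14.5 g / 15.15 g × 100% = 95.73%.

95.7 %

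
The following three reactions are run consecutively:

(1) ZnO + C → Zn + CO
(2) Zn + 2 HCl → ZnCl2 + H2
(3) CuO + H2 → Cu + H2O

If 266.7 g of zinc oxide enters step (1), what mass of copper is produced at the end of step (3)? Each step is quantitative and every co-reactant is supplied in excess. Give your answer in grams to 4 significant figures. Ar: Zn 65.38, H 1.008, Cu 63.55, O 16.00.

208.3 g

M(ZnO) = 65.38 + 16.00 = 81.38 g/mol.
M(Cu) = 63.55 g/mol.
n(ZnO) = 266.7 / 81.38 = 3.2772 mol.
Reaction (1): ZnO→Zn ratio 1:1 ⇒ n(Zn) = 3.2772 mol.
Reaction (2): Zn→H2 ratio 1:1 ⇒ n(H2) = 3.2772 mol.
Reaction (3): H2→Cu ratio 1:1 ⇒ n(Cu) = 3.2772 mol.
Mass of Cu = 3.2772 × 63.55 = 208.27 g.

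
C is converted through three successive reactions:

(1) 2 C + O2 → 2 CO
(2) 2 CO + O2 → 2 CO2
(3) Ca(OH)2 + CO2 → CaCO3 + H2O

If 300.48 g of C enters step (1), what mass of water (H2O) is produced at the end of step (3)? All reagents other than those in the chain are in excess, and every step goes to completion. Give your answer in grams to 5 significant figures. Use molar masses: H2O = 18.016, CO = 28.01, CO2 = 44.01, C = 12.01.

n(C) = 300.48 / 12.01 = 25.0192 mol.
Reaction (1): C→CO ratio 2:2 ⇒ n(CO) = 25.0192 mol.
Reaction (2): CO→CO2 ratio 2:2 ⇒ n(CO2) = 25.0192 mol.
Reaction (3): CO2→H2O ratio 1:1 ⇒ n(H2O) = 25.0192 mol.
Mass of H2O = 25.0192 × 18.016 = 450.745 g.

450.75 g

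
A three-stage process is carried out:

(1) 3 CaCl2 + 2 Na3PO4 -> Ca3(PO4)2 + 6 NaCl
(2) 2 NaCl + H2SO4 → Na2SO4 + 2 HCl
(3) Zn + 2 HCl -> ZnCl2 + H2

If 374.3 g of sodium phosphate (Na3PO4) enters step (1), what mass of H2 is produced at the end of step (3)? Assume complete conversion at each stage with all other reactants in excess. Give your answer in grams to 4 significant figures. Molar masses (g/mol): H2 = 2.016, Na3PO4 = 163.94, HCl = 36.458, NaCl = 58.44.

n(Na3PO4) = 374.3 / 163.94 = 2.2832 mol.
Reaction (1): Na3PO4→NaCl ratio 2:6 ⇒ n(NaCl) = 6.8495 mol.
Reaction (2): NaCl→HCl ratio 2:2 ⇒ n(HCl) = 6.8495 mol.
Reaction (3): HCl→H2 ratio 2:1 ⇒ n(H2) = 3.4247 mol.
Mass of H2 = 3.4247 × 2.016 = 6.9043 g.

6.904 g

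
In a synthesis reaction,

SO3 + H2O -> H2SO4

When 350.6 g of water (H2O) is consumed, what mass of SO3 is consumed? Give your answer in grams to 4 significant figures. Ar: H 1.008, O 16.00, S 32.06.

1558 g

M(H2O) = 2(1.008) + 16.00 = 18.016 g/mol.
M(SO3) = 32.06 + 3(16.00) = 80.06 g/mol.
n(H2O) = 350.60 g / 18.016 g/mol = 19.460 mol.
From the equation the H2O:SO3 mole ratio is 1:1, so n(SO3) = 19.460 × 1/1 = 19.460 mol.
Mass of SO3 = 19.460 mol × 80.06 g/mol = 1558.0 g.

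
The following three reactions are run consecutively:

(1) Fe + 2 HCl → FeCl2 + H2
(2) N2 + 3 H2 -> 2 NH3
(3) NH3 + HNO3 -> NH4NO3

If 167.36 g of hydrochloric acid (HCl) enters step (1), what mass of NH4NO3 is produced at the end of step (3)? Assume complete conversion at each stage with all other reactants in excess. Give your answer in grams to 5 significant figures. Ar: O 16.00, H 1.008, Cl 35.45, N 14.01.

M(HCl) = 1.008 + 35.45 = 36.458 g/mol.
M(NH4NO3) = 2(14.01) + 4(1.008) + 3(16.00) = 80.052 g/mol.
n(HCl) = 167.36 / 36.458 = 4.59049 mol.
Reaction (1): HCl→H2 ratio 2:1 ⇒ n(H2) = 2.29524 mol.
Reaction (2): H2→NH3 ratio 3:2 ⇒ n(NH3) = 1.53016 mol.
Reaction (3): NH3→NH4NO3 ratio 1:1 ⇒ n(NH4NO3) = 1.53016 mol.
Mass of NH4NO3 = 1.53016 × 80.052 = 122.493 g.

122.49 g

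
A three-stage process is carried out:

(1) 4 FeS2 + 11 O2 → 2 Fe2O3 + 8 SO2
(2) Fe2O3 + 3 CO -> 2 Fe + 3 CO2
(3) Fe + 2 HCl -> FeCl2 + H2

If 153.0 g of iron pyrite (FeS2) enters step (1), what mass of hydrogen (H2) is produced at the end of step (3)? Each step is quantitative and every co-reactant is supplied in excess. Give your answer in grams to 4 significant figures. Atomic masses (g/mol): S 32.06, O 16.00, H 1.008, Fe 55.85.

M(FeS2) = 55.85 + 2(32.06) = 119.97 g/mol.
M(H2) = 2(1.008) = 2.016 g/mol.
n(FeS2) = 153.0 / 119.97 = 1.2753 mol.
Reaction (1): FeS2→Fe2O3 ratio 4:2 ⇒ n(Fe2O3) = 0.63766 mol.
Reaction (2): Fe2O3→Fe ratio 1:2 ⇒ n(Fe) = 1.2753 mol.
Reaction (3): Fe→H2 ratio 1:1 ⇒ n(H2) = 1.2753 mol.
Mass of H2 = 1.2753 × 2.016 = 2.5710 g.

2.571 g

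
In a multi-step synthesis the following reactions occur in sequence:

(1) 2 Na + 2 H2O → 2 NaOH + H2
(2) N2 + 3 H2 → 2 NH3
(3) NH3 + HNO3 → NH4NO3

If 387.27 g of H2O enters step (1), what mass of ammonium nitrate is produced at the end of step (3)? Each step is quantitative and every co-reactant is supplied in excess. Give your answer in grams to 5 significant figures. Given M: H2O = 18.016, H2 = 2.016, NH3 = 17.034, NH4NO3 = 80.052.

573.60 g

n(H2O) = 387.27 / 18.016 = 21.4959 mol.
Reaction (1): H2O→H2 ratio 2:1 ⇒ n(H2) = 10.7479 mol.
Reaction (2): H2→NH3 ratio 3:2 ⇒ n(NH3) = 7.16530 mol.
Reaction (3): NH3→NH4NO3 ratio 1:1 ⇒ n(NH4NO3) = 7.16530 mol.
Mass of NH4NO3 = 7.16530 × 80.052 = 573.596 g.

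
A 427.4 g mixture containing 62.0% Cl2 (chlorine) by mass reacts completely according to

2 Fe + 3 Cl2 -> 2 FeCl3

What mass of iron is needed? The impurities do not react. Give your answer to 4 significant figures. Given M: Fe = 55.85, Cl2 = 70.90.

Mass of pure Cl2 = 427.4 g × 0.620 = 264.99 g.
n(Cl2) = 264.99 g / 70.90 g/mol = 3.7375 mol.
From the equation the Cl2:Fe mole ratio is 3:2, so n(Fe) = 3.7375 × 2/3 = 2.4917 mol.
Mass of Fe = 2.4917 mol × 55.85 g/mol = 139.16 g.

139.2 g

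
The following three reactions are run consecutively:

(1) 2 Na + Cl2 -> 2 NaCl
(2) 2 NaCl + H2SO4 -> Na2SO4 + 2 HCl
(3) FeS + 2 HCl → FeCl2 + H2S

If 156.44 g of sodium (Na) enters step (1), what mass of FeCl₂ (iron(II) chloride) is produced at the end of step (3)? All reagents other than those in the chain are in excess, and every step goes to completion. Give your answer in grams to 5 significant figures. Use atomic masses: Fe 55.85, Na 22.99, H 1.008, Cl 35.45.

431.25 g

M(Na) = 22.99 g/mol.
M(FeCl2) = 55.85 + 2(35.45) = 126.75 g/mol.
n(Na) = 156.44 / 22.99 = 6.80470 mol.
Reaction (1): Na→NaCl ratio 2:2 ⇒ n(NaCl) = 6.80470 mol.
Reaction (2): NaCl→HCl ratio 2:2 ⇒ n(HCl) = 6.80470 mol.
Reaction (3): HCl→FeCl2 ratio 2:1 ⇒ n(FeCl2) = 3.40235 mol.
Mass of FeCl2 = 3.40235 × 126.75 = 431.248 g.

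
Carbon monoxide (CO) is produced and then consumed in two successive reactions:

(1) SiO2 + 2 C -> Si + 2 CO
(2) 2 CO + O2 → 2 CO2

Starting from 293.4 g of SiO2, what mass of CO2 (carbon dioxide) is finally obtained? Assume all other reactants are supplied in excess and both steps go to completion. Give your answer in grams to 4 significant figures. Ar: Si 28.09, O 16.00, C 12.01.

429.8 g

M(SiO2) = 28.09 + 2(16.00) = 60.09 g/mol.
M(CO2) = 12.01 + 2(16.00) = 44.01 g/mol.
n(SiO2) = 293.40 / 60.09 = 4.8827 mol.
Step 1 gives a 1:2 ratio of SiO2 to CO, so n(CO) = 9.7654 mol.
In step 2 the CO:CO2 ratio is 2:2, so n(CO2) = 9.7654 mol.
Mass of CO2 = 9.7654 × 44.01 = 429.77 g.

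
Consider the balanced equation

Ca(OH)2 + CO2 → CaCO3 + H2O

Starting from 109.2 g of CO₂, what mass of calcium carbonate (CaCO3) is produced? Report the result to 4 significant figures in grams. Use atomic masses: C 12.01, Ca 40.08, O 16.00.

M(CO2) = 12.01 + 2(16.00) = 44.01 g/mol.
M(CaCO3) = 40.08 + 12.01 + 3(16.00) = 100.09 g/mol.
n(CO2) = 109.20 g / 44.01 g/mol = 2.4813 mol.
From the equation the CO2:CaCO3 mole ratio is 1:1, so n(CaCO3) = 2.4813 × 1/1 = 2.4813 mol.
Mass of CaCO3 = 2.4813 mol × 100.09 g/mol = 248.35 g.

248.3 g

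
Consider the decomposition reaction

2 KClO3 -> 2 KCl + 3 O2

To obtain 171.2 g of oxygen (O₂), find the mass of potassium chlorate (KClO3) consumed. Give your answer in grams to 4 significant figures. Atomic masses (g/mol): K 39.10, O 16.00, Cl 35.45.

437.1 g

M(O2) = 2(16.00) = 32.00 g/mol.
M(KClO3) = 39.10 + 35.45 + 3(16.00) = 122.55 g/mol.
n(O2) = 171.20 g / 32.00 g/mol = 5.3500 mol.
From the equation the O2:KClO3 mole ratio is 3:2, so n(KClO3) = 5.3500 × 2/3 = 3.5667 mol.
Mass of KClO3 = 3.5667 mol × 122.55 g/mol = 437.10 g.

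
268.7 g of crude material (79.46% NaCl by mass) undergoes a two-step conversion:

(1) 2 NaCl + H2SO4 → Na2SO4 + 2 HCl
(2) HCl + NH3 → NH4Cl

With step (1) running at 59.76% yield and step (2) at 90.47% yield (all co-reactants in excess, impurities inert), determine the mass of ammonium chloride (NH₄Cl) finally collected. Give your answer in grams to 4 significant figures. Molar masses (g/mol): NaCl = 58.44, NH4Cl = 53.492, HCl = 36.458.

105.7 g

Pure NaCl = 268.7 × 0.7946 = 213.51 g.
n(NaCl) = 213.51 / 58.44 = 3.6535 mol.
Step 1 (NaCl:HCl = 2:2): theoretical n(HCl) = 3.6535 mol; at 59.76% yield, n(HCl) = 2.1833 mol.
Step 2 (HCl:NH4Cl = 1:1): theoretical n(NH4Cl) = 2.1833 mol, so theoretical mass = 2.1833 × 53.492 = 116.79 g.
At 90.47% yield, actual mass of NH4Cl = 116.79 × 0.9047 = 105.66 g.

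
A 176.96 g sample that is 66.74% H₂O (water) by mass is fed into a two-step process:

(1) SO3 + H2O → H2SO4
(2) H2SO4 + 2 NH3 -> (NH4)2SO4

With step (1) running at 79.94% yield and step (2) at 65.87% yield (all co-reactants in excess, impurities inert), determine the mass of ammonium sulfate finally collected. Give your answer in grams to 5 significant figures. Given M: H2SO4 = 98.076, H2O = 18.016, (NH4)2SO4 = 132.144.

Pure H2O = 176.96 × 0.6674 = 118.103 g.
n(H2O) = 118.103 / 18.016 = 6.55546 mol.
Step 1 (H2O:H2SO4 = 1:1): theoretical n(H2SO4) = 6.55546 mol; at 79.94% yield, n(H2SO4) = 5.24043 mol.
Step 2 (H2SO4:(NH4)2SO4 = 1:1): theoretical n((NH4)2SO4) = 5.24043 mol, so theoretical mass = 5.24043 × 132.144 = 692.492 g.
At 65.87% yield, actual mass of (NH4)2SO4 = 692.492 × 0.6587 = 456.144 g.

456.14 g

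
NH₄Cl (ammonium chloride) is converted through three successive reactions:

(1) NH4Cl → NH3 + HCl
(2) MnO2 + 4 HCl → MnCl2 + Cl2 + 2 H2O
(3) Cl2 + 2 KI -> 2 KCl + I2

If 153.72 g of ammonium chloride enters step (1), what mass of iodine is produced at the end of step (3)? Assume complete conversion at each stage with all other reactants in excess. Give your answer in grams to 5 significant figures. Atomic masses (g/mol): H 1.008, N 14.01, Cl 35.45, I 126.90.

M(NH4Cl) = 14.01 + 4(1.008) + 35.45 = 53.492 g/mol.
M(I2) = 2(126.90) = 253.80 g/mol.
n(NH4Cl) = 153.72 / 53.492 = 2.87370 mol.
Reaction (1): NH4Cl→HCl ratio 1:1 ⇒ n(HCl) = 2.87370 mol.
Reaction (2): HCl→Cl2 ratio 4:1 ⇒ n(Cl2) = 0.718425 mol.
Reaction (3): Cl2→I2 ratio 1:1 ⇒ n(I2) = 0.718425 mol.
Mass of I2 = 0.718425 × 253.80 = 182.336 g.

182.34 g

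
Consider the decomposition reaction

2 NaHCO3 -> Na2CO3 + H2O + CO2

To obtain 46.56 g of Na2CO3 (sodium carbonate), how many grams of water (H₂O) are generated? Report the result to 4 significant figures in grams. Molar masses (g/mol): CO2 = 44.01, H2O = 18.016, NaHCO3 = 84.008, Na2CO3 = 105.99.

7.914 g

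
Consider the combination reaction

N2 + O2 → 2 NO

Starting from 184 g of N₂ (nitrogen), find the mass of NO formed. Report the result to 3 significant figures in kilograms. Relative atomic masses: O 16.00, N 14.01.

M(N2) = 2(14.01) = 28.02 g/mol.
M(NO) = 14.01 + 16.00 = 30.01 g/mol.
n(N2) = 184.0 g / 28.02 g/mol = 6.567 mol.
From the equation the N2:NO mole ratio is 1:2, so n(NO) = 6.567 × 2/1 = 13.13 mol.
Mass of NO = 13.13 mol × 30.01 g/mol = 394.1 g.
Converting to kg: 394.1 g = 0.394 kg.

0.394 kg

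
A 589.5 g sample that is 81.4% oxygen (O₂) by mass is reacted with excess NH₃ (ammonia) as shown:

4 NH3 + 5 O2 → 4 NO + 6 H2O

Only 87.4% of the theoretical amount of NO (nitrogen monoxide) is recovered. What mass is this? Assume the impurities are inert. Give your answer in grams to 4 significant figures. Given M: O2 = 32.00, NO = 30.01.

314.6 g

Pure O2 available = 589.5 g × 0.814 = 479.85 g.
n(O2) = 479.85 g / 32.00 g/mol = 14.995 mol.
From the equation the O2:NO mole ratio is 5:4, so n(NO) = 14.995 × 4/5 = 11.996 mol.
Mass of NO = 11.996 mol × 30.01 g/mol = 360.01 g.
Actual mass collected = 360.01 g × 0.874 = 314.65 g.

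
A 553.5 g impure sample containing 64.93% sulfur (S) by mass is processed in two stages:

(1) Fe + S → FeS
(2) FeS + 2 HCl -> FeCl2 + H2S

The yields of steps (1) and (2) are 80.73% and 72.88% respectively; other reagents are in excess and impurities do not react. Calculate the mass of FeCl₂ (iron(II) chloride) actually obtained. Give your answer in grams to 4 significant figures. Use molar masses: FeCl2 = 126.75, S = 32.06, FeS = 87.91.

Pure S = 553.5 × 0.6493 = 359.39 g.
n(S) = 359.39 / 32.06 = 11.210 mol.
Step 1 (S:FeS = 1:1): theoretical n(FeS) = 11.210 mol; at 80.73% yield, n(FeS) = 9.0497 mol.
Step 2 (FeS:FeCl2 = 1:1): theoretical n(FeCl2) = 9.0497 mol, so theoretical mass = 9.0497 × 126.75 = 1147.1 g.
At 72.88% yield, actual mass of FeCl2 = 1147.1 × 0.7288 = 835.97 g.

836.0 g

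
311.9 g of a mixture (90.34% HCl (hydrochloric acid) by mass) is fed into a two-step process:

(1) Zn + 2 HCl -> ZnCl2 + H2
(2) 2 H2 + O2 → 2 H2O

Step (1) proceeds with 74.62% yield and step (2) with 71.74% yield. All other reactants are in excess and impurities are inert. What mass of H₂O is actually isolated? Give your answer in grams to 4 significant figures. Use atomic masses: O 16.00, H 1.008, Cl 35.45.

37.27 g

Pure HCl = 311.9 × 0.9034 = 281.77 g.
M(HCl) = 1.008 + 35.45 = 36.458 g/mol.
M(H2O) = 2(1.008) + 16.00 = 18.016 g/mol.
n(HCl) = 281.77 / 36.458 = 7.7286 mol.
Step 1 (HCl:H2 = 2:1): theoretical n(H2) = 3.8643 mol; at 74.62% yield, n(H2) = 2.8836 mol.
Step 2 (H2:H2O = 2:2): theoretical n(H2O) = 2.8836 mol, so theoretical mass = 2.8836 × 18.016 = 51.950 g.
At 71.74% yield, actual mass of H2O = 51.950 × 0.7174 = 37.269 g.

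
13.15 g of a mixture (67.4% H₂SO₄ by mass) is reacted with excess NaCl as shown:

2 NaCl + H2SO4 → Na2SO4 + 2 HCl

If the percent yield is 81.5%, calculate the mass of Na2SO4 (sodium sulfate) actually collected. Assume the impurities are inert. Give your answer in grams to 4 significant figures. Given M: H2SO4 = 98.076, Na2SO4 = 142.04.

10.46 g

Pure H2SO4 available = 13.15 g × 0.674 = 8.8631 g.
n(H2SO4) = 8.8631 g / 98.076 g/mol = 0.090370 mol.
From the equation the H2SO4:Na2SO4 mole ratio is 1:1, so n(Na2SO4) = 0.090370 × 1/1 = 0.090370 mol.
Mass of Na2SO4 = 0.090370 mol × 142.04 g/mol = 12.836 g.
Actual mass collected = 12.836 g × 0.815 = 10.461 g.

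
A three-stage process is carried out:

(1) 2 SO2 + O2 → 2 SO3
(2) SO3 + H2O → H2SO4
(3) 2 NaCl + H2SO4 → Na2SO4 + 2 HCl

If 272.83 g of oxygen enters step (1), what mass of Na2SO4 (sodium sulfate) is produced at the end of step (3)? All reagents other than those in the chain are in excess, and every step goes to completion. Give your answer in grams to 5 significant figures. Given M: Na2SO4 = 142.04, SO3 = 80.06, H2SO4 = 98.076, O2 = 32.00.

2422.0 g

n(O2) = 272.83 / 32.00 = 8.52594 mol.
Reaction (1): O2→SO3 ratio 1:2 ⇒ n(SO3) = 17.0519 mol.
Reaction (2): SO3→H2SO4 ratio 1:1 ⇒ n(H2SO4) = 17.0519 mol.
Reaction (3): H2SO4→Na2SO4 ratio 1:1 ⇒ n(Na2SO4) = 17.0519 mol.
Mass of Na2SO4 = 17.0519 × 142.04 = 2422.05 g.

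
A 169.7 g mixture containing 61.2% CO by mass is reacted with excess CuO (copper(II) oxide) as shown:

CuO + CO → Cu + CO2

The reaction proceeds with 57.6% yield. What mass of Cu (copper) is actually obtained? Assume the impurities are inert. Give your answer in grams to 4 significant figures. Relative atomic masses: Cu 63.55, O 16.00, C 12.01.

135.7 g

Pure CO available = 169.7 g × 0.612 = 103.86 g.
M(CO) = 12.01 + 16.00 = 28.01 g/mol.
M(Cu) = 63.55 g/mol.
n(CO) = 103.86 g / 28.01 g/mol = 3.7078 mol.
From the equation the CO:Cu mole ratio is 1:1, so n(Cu) = 3.7078 × 1/1 = 3.7078 mol.
Mass of Cu = 3.7078 mol × 63.55 g/mol = 235.63 g.
Actual mass collected = 235.63 g × 0.576 = 135.72 g.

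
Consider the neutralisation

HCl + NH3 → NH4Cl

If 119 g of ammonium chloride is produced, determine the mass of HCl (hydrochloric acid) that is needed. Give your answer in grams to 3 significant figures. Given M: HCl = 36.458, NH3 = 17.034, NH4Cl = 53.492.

n(NH4Cl) = 119.0 g / 53.492 g/mol = 2.225 mol.
From the equation the NH4Cl:HCl mole ratio is 1:1, so n(HCl) = 2.225 × 1/1 = 2.225 mol.
Mass of HCl = 2.225 mol × 36.458 g/mol = 81.11 g.

81.1 g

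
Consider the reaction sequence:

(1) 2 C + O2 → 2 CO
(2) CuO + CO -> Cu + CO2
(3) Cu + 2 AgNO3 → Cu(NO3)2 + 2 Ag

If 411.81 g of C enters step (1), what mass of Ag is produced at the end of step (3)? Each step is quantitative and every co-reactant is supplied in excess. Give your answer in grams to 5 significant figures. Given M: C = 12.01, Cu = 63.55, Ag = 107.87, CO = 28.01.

7397.5 g

n(C) = 411.81 / 12.01 = 34.2889 mol.
Reaction (1): C→CO ratio 2:2 ⇒ n(CO) = 34.2889 mol.
Reaction (2): CO→Cu ratio 1:1 ⇒ n(Cu) = 34.2889 mol.
Reaction (3): Cu→Ag ratio 1:2 ⇒ n(Ag) = 68.5779 mol.
Mass of Ag = 68.5779 × 107.87 = 7397.49 g.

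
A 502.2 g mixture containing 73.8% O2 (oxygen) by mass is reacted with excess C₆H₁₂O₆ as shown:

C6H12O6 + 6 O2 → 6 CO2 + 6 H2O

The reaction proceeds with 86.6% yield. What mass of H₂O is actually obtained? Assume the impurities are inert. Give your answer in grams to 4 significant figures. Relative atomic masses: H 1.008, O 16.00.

Pure O2 available = 502.2 g × 0.738 = 370.62 g.
M(O2) = 2(16.00) = 32.00 g/mol.
M(H2O) = 2(1.008) + 16.00 = 18.016 g/mol.
n(O2) = 370.62 g / 32.00 g/mol = 11.582 mol.
From the equation the O2:H2O mole ratio is 6:6, so n(H2O) = 11.582 × 6/6 = 11.582 mol.
Mass of H2O = 11.582 mol × 18.016 g/mol = 208.66 g.
Actual mass collected = 208.66 g × 0.866 = 180.70 g.

180.7 g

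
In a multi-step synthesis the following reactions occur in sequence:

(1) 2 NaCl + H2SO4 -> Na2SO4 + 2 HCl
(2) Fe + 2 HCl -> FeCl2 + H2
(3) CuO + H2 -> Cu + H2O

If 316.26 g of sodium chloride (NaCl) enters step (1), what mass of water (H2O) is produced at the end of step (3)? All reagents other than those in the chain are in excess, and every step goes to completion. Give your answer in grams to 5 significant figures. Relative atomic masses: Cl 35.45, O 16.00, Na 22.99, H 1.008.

48.749 g

M(NaCl) = 22.99 + 35.45 = 58.44 g/mol.
M(H2O) = 2(1.008) + 16.00 = 18.016 g/mol.
n(NaCl) = 316.26 / 58.44 = 5.41170 mol.
Reaction (1): NaCl→HCl ratio 2:2 ⇒ n(HCl) = 5.41170 mol.
Reaction (2): HCl→H2 ratio 2:1 ⇒ n(H2) = 2.70585 mol.
Reaction (3): H2→H2O ratio 1:1 ⇒ n(H2O) = 2.70585 mol.
Mass of H2O = 2.70585 × 18.016 = 48.7486 g.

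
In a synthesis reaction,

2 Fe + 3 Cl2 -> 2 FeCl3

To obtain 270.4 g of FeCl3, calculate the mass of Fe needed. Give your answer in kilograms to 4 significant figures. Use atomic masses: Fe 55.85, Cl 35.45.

M(FeCl3) = 55.85 + 3(35.45) = 162.20 g/mol.
M(Fe) = 55.85 g/mol.
n(FeCl3) = 270.40 g / 162.20 g/mol = 1.6671 mol.
From the equation the FeCl3:Fe mole ratio is 2:2, so n(Fe) = 1.6671 × 2/2 = 1.6671 mol.
Mass of Fe = 1.6671 mol × 55.85 g/mol = 93.106 g.
Converting to kg: 93.106 g = 0.09311 kg.

0.09311 kg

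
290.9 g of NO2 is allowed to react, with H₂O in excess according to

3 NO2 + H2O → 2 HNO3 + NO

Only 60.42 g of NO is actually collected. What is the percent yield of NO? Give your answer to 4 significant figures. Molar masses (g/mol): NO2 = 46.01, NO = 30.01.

95.53 %

n(NO2) = 290.90 g / 46.01 g/mol = 6.3225 mol.
From the equation the NO2:NO mole ratio is 3:1, so n(NO) = 6.3225 × 1/3 = 2.1075 mol.
Mass of NO = 2.1075 mol × 30.01 g/mol = 63.246 g.
This is the theoretical yield. Percent yield = 60.42 g / 63.246 g × 100% = 95.531%.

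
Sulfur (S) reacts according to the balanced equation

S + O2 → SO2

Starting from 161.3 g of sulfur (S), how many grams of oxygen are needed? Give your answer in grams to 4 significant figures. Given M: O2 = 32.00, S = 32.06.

n(S) = 161.30 g / 32.06 g/mol = 5.0312 mol.
From the equation the S:O2 mole ratio is 1:1, so n(O2) = 5.0312 × 1/1 = 5.0312 mol.
Mass of O2 = 5.0312 mol × 32.00 g/mol = 161.00 g.

161.0 g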